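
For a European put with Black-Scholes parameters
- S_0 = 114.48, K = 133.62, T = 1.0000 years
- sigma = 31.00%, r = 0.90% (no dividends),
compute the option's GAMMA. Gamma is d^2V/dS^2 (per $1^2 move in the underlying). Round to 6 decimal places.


d1 = -0.3146768234; d2 = -0.6246768234
phi(d1) = 0.3796713440; exp(-qT) = 1.0000000000; exp(-rT) = 0.9910403788
Gamma = exp(-qT) * phi(d1) / (S * sigma * sqrt(T)) = 1.0000000000 * 0.3796713440 / (114.4800 * 0.3100 * 1.0000000000) = 0.010698

Answer: Gamma = 0.010698


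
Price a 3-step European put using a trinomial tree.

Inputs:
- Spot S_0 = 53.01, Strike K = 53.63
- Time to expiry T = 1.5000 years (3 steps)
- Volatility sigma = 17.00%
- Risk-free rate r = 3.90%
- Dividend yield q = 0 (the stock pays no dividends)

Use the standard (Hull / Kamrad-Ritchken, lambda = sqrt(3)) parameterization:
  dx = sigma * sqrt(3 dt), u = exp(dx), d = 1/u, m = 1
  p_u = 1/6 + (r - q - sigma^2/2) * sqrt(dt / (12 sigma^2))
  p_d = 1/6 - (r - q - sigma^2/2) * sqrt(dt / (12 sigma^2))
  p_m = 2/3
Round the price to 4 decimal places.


dt = T/N = 0.500000; dx = sigma*sqrt(3*dt) = 0.208207
u = exp(dx) = 1.231468; d = 1/u = 0.812039
p_u = 0.196145, p_m = 0.666667, p_d = 0.137189
Discount per step: exp(-r*dt) = 0.980689
Stock lattice S(k, j) with j the centered position index:
  k=0: S(0,+0) = 53.0100
  k=1: S(1,-1) = 43.0462; S(1,+0) = 53.0100; S(1,+1) = 65.2801
  k=2: S(2,-2) = 34.9552; S(2,-1) = 43.0462; S(2,+0) = 53.0100; S(2,+1) = 65.2801; S(2,+2) = 80.3903
  k=3: S(3,-3) = 28.3850; S(3,-2) = 34.9552; S(3,-1) = 43.0462; S(3,+0) = 53.0100; S(3,+1) = 65.2801; S(3,+2) = 80.3903; S(3,+3) = 98.9981
Terminal payoffs V(N, j) = max(K - S_T, 0):
  V(3,-3) = 25.245004; V(3,-2) = 18.674797; V(3,-1) = 10.583800; V(3,+0) = 0.620000; V(3,+1) = 0.000000; V(3,+2) = 0.000000; V(3,+3) = 0.000000
Backward induction: V(k, j) = exp(-r*dt) * [p_u * V(k+1, j+1) + p_m * V(k+1, j) + p_d * V(k+1, j-1)]
  V(2,-2) = exp(-r*dt) * [p_u*10.583800 + p_m*18.674797 + p_d*25.245004] = 17.641760
  V(2,-1) = exp(-r*dt) * [p_u*0.620000 + p_m*10.583800 + p_d*18.674797] = 9.551369
  V(2,+0) = exp(-r*dt) * [p_u*0.000000 + p_m*0.620000 + p_d*10.583800] = 1.829290
  V(2,+1) = exp(-r*dt) * [p_u*0.000000 + p_m*0.000000 + p_d*0.620000] = 0.083414
  V(2,+2) = exp(-r*dt) * [p_u*0.000000 + p_m*0.000000 + p_d*0.000000] = 0.000000
  V(1,-1) = exp(-r*dt) * [p_u*1.829290 + p_m*9.551369 + p_d*17.641760] = 8.970004
  V(1,+0) = exp(-r*dt) * [p_u*0.083414 + p_m*1.829290 + p_d*9.551369] = 2.497058
  V(1,+1) = exp(-r*dt) * [p_u*0.000000 + p_m*0.083414 + p_d*1.829290] = 0.300648
  V(0,+0) = exp(-r*dt) * [p_u*0.300648 + p_m*2.497058 + p_d*8.970004] = 2.897209

Answer: Price = V(0,0) = 2.8972


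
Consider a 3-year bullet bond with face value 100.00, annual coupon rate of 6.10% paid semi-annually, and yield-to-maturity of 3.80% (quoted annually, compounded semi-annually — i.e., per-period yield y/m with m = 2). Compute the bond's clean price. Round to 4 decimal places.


Answer: Price = 106.4634

Derivation:
Coupon per period c = face * coupon_rate / m = 3.050000
Periods per year m = 2; per-period yield y/m = 0.019000
Number of cashflows N = 6
Cashflows (t years, CF_t, discount factor 1/(1+y/m)^(m*t), PV):
  t = 0.5000: CF_t = 3.050000, DF = 0.981354, PV = 2.993131
  t = 1.0000: CF_t = 3.050000, DF = 0.963056, PV = 2.937321
  t = 1.5000: CF_t = 3.050000, DF = 0.945099, PV = 2.882553
  t = 2.0000: CF_t = 3.050000, DF = 0.927477, PV = 2.828806
  t = 2.5000: CF_t = 3.050000, DF = 0.910184, PV = 2.776060
  t = 3.0000: CF_t = 103.050000, DF = 0.893213, PV = 92.045570
Price P = sum_t PV_t = 106.463441


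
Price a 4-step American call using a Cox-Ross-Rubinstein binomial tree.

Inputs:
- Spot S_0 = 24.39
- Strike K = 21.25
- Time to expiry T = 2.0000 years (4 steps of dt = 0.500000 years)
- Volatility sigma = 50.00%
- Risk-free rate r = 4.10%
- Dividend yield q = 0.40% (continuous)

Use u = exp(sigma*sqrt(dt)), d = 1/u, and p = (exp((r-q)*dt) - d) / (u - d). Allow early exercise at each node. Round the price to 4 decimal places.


dt = T/N = 0.500000
u = exp(sigma*sqrt(dt)) = 1.424119; d = 1/u = 0.702189
p = (exp((r-q)*dt) - d) / (u - d) = 0.438385
Discount per step: exp(-r*dt) = 0.979709
Stock lattice S(k, i) with i counting down-moves:
  k=0: S(0,0) = 24.3900
  k=1: S(1,0) = 34.7343; S(1,1) = 17.1264
  k=2: S(2,0) = 49.4657; S(2,1) = 24.3900; S(2,2) = 12.0259
  k=3: S(3,0) = 70.4451; S(3,1) = 34.7343; S(3,2) = 17.1264; S(3,3) = 8.4445
  k=4: S(4,0) = 100.3222; S(4,1) = 49.4657; S(4,2) = 24.3900; S(4,3) = 12.0259; S(4,4) = 5.9296
Terminal payoffs V(N, i) = max(S_T - K, 0):
  V(4,0) = 79.072177; V(4,1) = 28.215724; V(4,2) = 3.140000; V(4,3) = 0.000000; V(4,4) = 0.000000
Backward induction: V(k, i) = exp(-r*dt) * [p * V(k+1, i) + (1-p) * V(k+1, i+1)]; then take max(V_cont, immediate exercise) for American.
  V(3,0) = exp(-r*dt) * [p*79.072177 + (1-p)*28.215724] = 49.485520; exercise = 49.195079; V(3,0) = max -> 49.485520
  V(3,1) = exp(-r*dt) * [p*28.215724 + (1-p)*3.140000] = 13.846054; exercise = 13.484263; V(3,1) = max -> 13.846054
  V(3,2) = exp(-r*dt) * [p*3.140000 + (1-p)*0.000000] = 1.348598; exercise = 0.000000; V(3,2) = max -> 1.348598
  V(3,3) = exp(-r*dt) * [p*0.000000 + (1-p)*0.000000] = 0.000000; exercise = 0.000000; V(3,3) = max -> 0.000000
  V(2,0) = exp(-r*dt) * [p*49.485520 + (1-p)*13.846054] = 28.871888; exercise = 28.215724; V(2,0) = max -> 28.871888
  V(2,1) = exp(-r*dt) * [p*13.846054 + (1-p)*1.348598] = 6.688764; exercise = 3.140000; V(2,1) = max -> 6.688764
  V(2,2) = exp(-r*dt) * [p*1.348598 + (1-p)*0.000000] = 0.579209; exercise = 0.000000; V(2,2) = max -> 0.579209
  V(1,0) = exp(-r*dt) * [p*28.871888 + (1-p)*6.688764] = 16.080466; exercise = 13.484263; V(1,0) = max -> 16.080466
  V(1,1) = exp(-r*dt) * [p*6.688764 + (1-p)*0.579209] = 3.191448; exercise = 0.000000; V(1,1) = max -> 3.191448
  V(0,0) = exp(-r*dt) * [p*16.080466 + (1-p)*3.191448] = 8.662391; exercise = 3.140000; V(0,0) = max -> 8.662391

Answer: Price = V(0,0) = 8.6624


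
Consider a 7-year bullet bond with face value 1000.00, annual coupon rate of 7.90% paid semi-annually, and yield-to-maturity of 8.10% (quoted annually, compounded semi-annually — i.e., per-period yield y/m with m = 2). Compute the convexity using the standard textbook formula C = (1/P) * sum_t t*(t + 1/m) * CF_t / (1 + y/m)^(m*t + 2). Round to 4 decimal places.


Coupon per period c = face * coupon_rate / m = 39.500000
Periods per year m = 2; per-period yield y/m = 0.040500
Number of cashflows N = 14
Cashflows (t years, CF_t, discount factor 1/(1+y/m)^(m*t), PV):
  t = 0.5000: CF_t = 39.500000, DF = 0.961076, PV = 37.962518
  t = 1.0000: CF_t = 39.500000, DF = 0.923668, PV = 36.484880
  t = 1.5000: CF_t = 39.500000, DF = 0.887715, PV = 35.064758
  t = 2.0000: CF_t = 39.500000, DF = 0.853162, PV = 33.699911
  t = 2.5000: CF_t = 39.500000, DF = 0.819954, PV = 32.388190
  t = 3.0000: CF_t = 39.500000, DF = 0.788039, PV = 31.127525
  t = 3.5000: CF_t = 39.500000, DF = 0.757365, PV = 29.915930
  t = 4.0000: CF_t = 39.500000, DF = 0.727886, PV = 28.751494
  t = 4.5000: CF_t = 39.500000, DF = 0.699554, PV = 27.632383
  t = 5.0000: CF_t = 39.500000, DF = 0.672325, PV = 26.556831
  t = 5.5000: CF_t = 39.500000, DF = 0.646156, PV = 25.523144
  t = 6.0000: CF_t = 39.500000, DF = 0.621005, PV = 24.529691
  t = 6.5000: CF_t = 39.500000, DF = 0.596833, PV = 23.574907
  t = 7.0000: CF_t = 1039.500000, DF = 0.573602, PV = 596.259498
Price P = sum_t PV_t = 989.471660
Convexity numerator sum_t t*(t + 1/m) * CF_t / (1+y/m)^(m*t + 2):
  t = 0.5000: term = 17.532379
  t = 1.0000: term = 50.549867
  t = 1.5000: term = 97.164569
  t = 2.0000: term = 155.637624
  t = 2.5000: term = 224.369473
  t = 3.0000: term = 301.890689
  t = 3.5000: term = 386.853357
  t = 4.0000: term = 478.022958
  t = 4.5000: term = 574.270733
  t = 5.0000: term = 674.566508
  t = 5.5000: term = 777.971946
  t = 6.0000: term = 883.634205
  t = 6.5000: term = 990.779984
  t = 7.0000: term = 28914.150972
Convexity = (1/P) * sum = 34527.395264 / 989.471660 = 34.894779

Answer: Convexity = 34.8948


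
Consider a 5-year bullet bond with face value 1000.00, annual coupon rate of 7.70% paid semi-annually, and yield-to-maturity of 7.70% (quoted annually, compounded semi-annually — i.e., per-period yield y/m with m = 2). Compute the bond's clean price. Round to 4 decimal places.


Coupon per period c = face * coupon_rate / m = 38.500000
Periods per year m = 2; per-period yield y/m = 0.038500
Number of cashflows N = 10
Cashflows (t years, CF_t, discount factor 1/(1+y/m)^(m*t), PV):
  t = 0.5000: CF_t = 38.500000, DF = 0.962927, PV = 37.072701
  t = 1.0000: CF_t = 38.500000, DF = 0.927229, PV = 35.698316
  t = 1.5000: CF_t = 38.500000, DF = 0.892854, PV = 34.374883
  t = 2.0000: CF_t = 38.500000, DF = 0.859754, PV = 33.100513
  t = 2.5000: CF_t = 38.500000, DF = 0.827880, PV = 31.873388
  t = 3.0000: CF_t = 38.500000, DF = 0.797188, PV = 30.691755
  t = 3.5000: CF_t = 38.500000, DF = 0.767635, PV = 29.553929
  t = 4.0000: CF_t = 38.500000, DF = 0.739176, PV = 28.458285
  t = 4.5000: CF_t = 38.500000, DF = 0.711773, PV = 27.403259
  t = 5.0000: CF_t = 1038.500000, DF = 0.685386, PV = 711.772971
Price P = sum_t PV_t = 1000.000000

Answer: Price = 1000.0000


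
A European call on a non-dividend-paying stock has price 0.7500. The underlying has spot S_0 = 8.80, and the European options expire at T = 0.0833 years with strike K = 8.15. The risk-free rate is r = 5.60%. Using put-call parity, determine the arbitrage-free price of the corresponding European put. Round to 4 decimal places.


Answer: Put price = 0.0621

Derivation:
Put-call parity: C - P = S_0 * exp(-qT) - K * exp(-rT).
S_0 * exp(-qT) = 8.8000 * 1.00000000 = 8.80000000
K * exp(-rT) = 8.1500 * 0.99534606 = 8.11207042
P = C - S*exp(-qT) + K*exp(-rT)
P = 0.7500 - 8.80000000 + 8.11207042 = 0.0621


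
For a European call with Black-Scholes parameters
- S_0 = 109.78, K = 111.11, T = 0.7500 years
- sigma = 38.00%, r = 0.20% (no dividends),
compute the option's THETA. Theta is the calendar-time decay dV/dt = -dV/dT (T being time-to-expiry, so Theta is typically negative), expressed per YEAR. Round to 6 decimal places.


Answer: Theta = -9.618180

Derivation:
d1 = 0.1325099743; d2 = -0.1965796791
phi(d1) = 0.3954551180; exp(-qT) = 1.0000000000; exp(-rT) = 0.9985011244
Theta = -S*exp(-qT)*phi(d1)*sigma/(2*sqrt(T)) - r*K*exp(-rT)*N(d2) + q*S*exp(-qT)*N(d1)
N(d1) = 0.5527095329; N(d2) = 0.4220782370; sqrt(T) = 0.8660254038
Term 1 = -109.7800 * 1.0000000000 * 0.3954551180 * 0.3800 / (2 * 0.8660254038) = -9.5245265394
Term 2 = -0.0020 * 111.1100 * 0.9985011244 * 0.4220782370 = -0.0936536399
Term 3 = 0 (no dividend yield, q = 0)
Theta = -9.5245265394 + (-0.0936536399) + (0.0000000000) = -9.618180


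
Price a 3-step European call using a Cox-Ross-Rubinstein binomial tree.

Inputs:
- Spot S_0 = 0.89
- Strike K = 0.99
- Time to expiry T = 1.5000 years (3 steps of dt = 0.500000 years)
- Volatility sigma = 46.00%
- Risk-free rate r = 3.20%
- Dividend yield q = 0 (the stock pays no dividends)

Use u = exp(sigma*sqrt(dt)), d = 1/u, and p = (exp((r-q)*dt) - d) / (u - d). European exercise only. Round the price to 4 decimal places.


Answer: Price = V(0,0) = 0.1901

Derivation:
dt = T/N = 0.500000
u = exp(sigma*sqrt(dt)) = 1.384403; d = 1/u = 0.722333
p = (exp((r-q)*dt) - d) / (u - d) = 0.443753
Discount per step: exp(-r*dt) = 0.984127
Stock lattice S(k, i) with i counting down-moves:
  k=0: S(0,0) = 0.8900
  k=1: S(1,0) = 1.2321; S(1,1) = 0.6429
  k=2: S(2,0) = 1.7057; S(2,1) = 0.8900; S(2,2) = 0.4644
  k=3: S(3,0) = 2.3614; S(3,1) = 1.2321; S(3,2) = 0.6429; S(3,3) = 0.3354
Terminal payoffs V(N, i) = max(S_T - K, 0):
  V(3,0) = 1.371445; V(3,1) = 0.242119; V(3,2) = 0.000000; V(3,3) = 0.000000
Backward induction: V(k, i) = exp(-r*dt) * [p * V(k+1, i) + (1-p) * V(k+1, i+1)].
  V(2,0) = exp(-r*dt) * [p*1.371445 + (1-p)*0.242119] = 0.731463
  V(2,1) = exp(-r*dt) * [p*0.242119 + (1-p)*0.000000] = 0.105736
  V(2,2) = exp(-r*dt) * [p*0.000000 + (1-p)*0.000000] = 0.000000
  V(1,0) = exp(-r*dt) * [p*0.731463 + (1-p)*0.105736] = 0.377319
  V(1,1) = exp(-r*dt) * [p*0.105736 + (1-p)*0.000000] = 0.046176
  V(0,0) = exp(-r*dt) * [p*0.377319 + (1-p)*0.046176] = 0.190056


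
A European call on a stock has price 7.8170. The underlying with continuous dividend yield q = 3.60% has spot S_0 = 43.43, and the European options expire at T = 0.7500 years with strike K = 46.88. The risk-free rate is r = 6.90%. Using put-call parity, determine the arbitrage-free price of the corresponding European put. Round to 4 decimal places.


Answer: Put price = 10.0596

Derivation:
Put-call parity: C - P = S_0 * exp(-qT) - K * exp(-rT).
S_0 * exp(-qT) = 43.4300 * 0.97336124 = 42.27307872
K * exp(-rT) = 46.8800 * 0.94956623 = 44.51566480
P = C - S*exp(-qT) + K*exp(-rT)
P = 7.8170 - 42.27307872 + 44.51566480 = 10.0596


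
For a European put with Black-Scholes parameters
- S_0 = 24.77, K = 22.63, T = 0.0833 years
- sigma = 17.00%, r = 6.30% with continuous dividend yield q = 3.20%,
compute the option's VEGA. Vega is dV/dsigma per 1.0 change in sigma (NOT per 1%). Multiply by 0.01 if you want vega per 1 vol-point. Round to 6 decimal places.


Answer: Vega = 0.451400

Derivation:
d1 = 1.9187374191; d2 = 1.8696724621
phi(d1) = 0.0633097980; exp(-qT) = 0.9973379496; exp(-rT) = 0.9947658462
Vega = S * exp(-qT) * phi(d1) * sqrt(T) = 24.7700 * 0.9973379496 * 0.0633097980 * 0.2886173938 = 0.451400


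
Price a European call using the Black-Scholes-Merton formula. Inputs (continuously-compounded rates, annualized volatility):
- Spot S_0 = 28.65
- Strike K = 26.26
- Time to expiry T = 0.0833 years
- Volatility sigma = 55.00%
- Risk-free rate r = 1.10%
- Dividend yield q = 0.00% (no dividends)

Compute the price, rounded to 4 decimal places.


Answer: Price = 3.2026

Derivation:
d1 = (ln(S/K) + (r - q + 0.5*sigma^2) * T) / (sigma * sqrt(T)) = 0.63388103
d2 = d1 - sigma * sqrt(T) = 0.47514146
exp(-rT) = 0.99908412; exp(-qT) = 1.00000000
C = S_0 * exp(-qT) * N(d1) - K * exp(-rT) * N(d2)
N(d1) = 0.73692077; N(d2) = 0.68265693
C = 28.6500 * 1.00000000 * 0.73692077 - 26.2600 * 0.99908412 * 0.68265693 = 3.2026


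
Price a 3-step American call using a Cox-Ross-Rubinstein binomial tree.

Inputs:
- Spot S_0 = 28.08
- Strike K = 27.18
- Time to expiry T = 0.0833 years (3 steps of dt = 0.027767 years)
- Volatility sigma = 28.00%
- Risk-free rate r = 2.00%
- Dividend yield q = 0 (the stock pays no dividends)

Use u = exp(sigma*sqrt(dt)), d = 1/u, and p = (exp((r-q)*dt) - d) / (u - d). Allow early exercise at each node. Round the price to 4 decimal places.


dt = T/N = 0.027767
u = exp(sigma*sqrt(dt)) = 1.047763; d = 1/u = 0.954414
p = (exp((r-q)*dt) - d) / (u - d) = 0.494288
Discount per step: exp(-r*dt) = 0.999445
Stock lattice S(k, i) with i counting down-moves:
  k=0: S(0,0) = 28.0800
  k=1: S(1,0) = 29.4212; S(1,1) = 26.8000
  k=2: S(2,0) = 30.8264; S(2,1) = 28.0800; S(2,2) = 25.5783
  k=3: S(3,0) = 32.2988; S(3,1) = 29.4212; S(3,2) = 26.8000; S(3,3) = 24.4123
Terminal payoffs V(N, i) = max(S_T - K, 0):
  V(3,0) = 5.118784; V(3,1) = 2.241183; V(3,2) = 0.000000; V(3,3) = 0.000000
Backward induction: V(k, i) = exp(-r*dt) * [p * V(k+1, i) + (1-p) * V(k+1, i+1)]; then take max(V_cont, immediate exercise) for American.
  V(2,0) = exp(-r*dt) * [p*5.118784 + (1-p)*2.241183] = 3.661514; exercise = 3.646424; V(2,0) = max -> 3.661514
  V(2,1) = exp(-r*dt) * [p*2.241183 + (1-p)*0.000000] = 1.107176; exercise = 0.900000; V(2,1) = max -> 1.107176
  V(2,2) = exp(-r*dt) * [p*0.000000 + (1-p)*0.000000] = 0.000000; exercise = 0.000000; V(2,2) = max -> 0.000000
  V(1,0) = exp(-r*dt) * [p*3.661514 + (1-p)*1.107176] = 2.368440; exercise = 2.241183; V(1,0) = max -> 2.368440
  V(1,1) = exp(-r*dt) * [p*1.107176 + (1-p)*0.000000] = 0.546960; exercise = 0.000000; V(1,1) = max -> 0.546960
  V(0,0) = exp(-r*dt) * [p*2.368440 + (1-p)*0.546960] = 1.446493; exercise = 0.900000; V(0,0) = max -> 1.446493

Answer: Price = V(0,0) = 1.4465


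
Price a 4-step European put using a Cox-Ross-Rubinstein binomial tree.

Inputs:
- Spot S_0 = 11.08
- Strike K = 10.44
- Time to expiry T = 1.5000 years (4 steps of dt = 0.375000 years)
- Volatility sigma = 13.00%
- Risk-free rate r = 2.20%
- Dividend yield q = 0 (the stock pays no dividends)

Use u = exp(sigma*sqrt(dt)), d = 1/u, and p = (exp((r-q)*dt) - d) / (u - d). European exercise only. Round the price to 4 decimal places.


Answer: Price = V(0,0) = 0.3195

Derivation:
dt = T/N = 0.375000
u = exp(sigma*sqrt(dt)) = 1.082863; d = 1/u = 0.923478
p = (exp((r-q)*dt) - d) / (u - d) = 0.532084
Discount per step: exp(-r*dt) = 0.991784
Stock lattice S(k, i) with i counting down-moves:
  k=0: S(0,0) = 11.0800
  k=1: S(1,0) = 11.9981; S(1,1) = 10.2321
  k=2: S(2,0) = 12.9923; S(2,1) = 11.0800; S(2,2) = 9.4492
  k=3: S(3,0) = 14.0689; S(3,1) = 11.9981; S(3,2) = 10.2321; S(3,3) = 8.7261
  k=4: S(4,0) = 15.2347; S(4,1) = 12.9923; S(4,2) = 11.0800; S(4,3) = 9.4492; S(4,4) = 8.0583
Terminal payoffs V(N, i) = max(K - S_T, 0):
  V(4,0) = 0.000000; V(4,1) = 0.000000; V(4,2) = 0.000000; V(4,3) = 0.990849; V(4,4) = 2.381656
Backward induction: V(k, i) = exp(-r*dt) * [p * V(k+1, i) + (1-p) * V(k+1, i+1)].
  V(3,0) = exp(-r*dt) * [p*0.000000 + (1-p)*0.000000] = 0.000000
  V(3,1) = exp(-r*dt) * [p*0.000000 + (1-p)*0.000000] = 0.000000
  V(3,2) = exp(-r*dt) * [p*0.000000 + (1-p)*0.990849] = 0.459825
  V(3,3) = exp(-r*dt) * [p*0.990849 + (1-p)*2.381656] = 1.628143
  V(2,0) = exp(-r*dt) * [p*0.000000 + (1-p)*0.000000] = 0.000000
  V(2,1) = exp(-r*dt) * [p*0.000000 + (1-p)*0.459825] = 0.213392
  V(2,2) = exp(-r*dt) * [p*0.459825 + (1-p)*1.628143] = 0.998230
  V(1,0) = exp(-r*dt) * [p*0.000000 + (1-p)*0.213392] = 0.099029
  V(1,1) = exp(-r*dt) * [p*0.213392 + (1-p)*0.998230] = 0.575860
  V(0,0) = exp(-r*dt) * [p*0.099029 + (1-p)*0.575860] = 0.319499


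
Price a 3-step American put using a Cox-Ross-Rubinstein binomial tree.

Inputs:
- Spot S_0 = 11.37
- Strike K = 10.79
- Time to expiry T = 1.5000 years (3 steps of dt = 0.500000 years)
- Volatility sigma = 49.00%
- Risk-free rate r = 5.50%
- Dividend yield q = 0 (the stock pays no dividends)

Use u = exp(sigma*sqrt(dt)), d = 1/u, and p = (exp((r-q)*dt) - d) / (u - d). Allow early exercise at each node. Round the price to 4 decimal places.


Answer: Price = V(0,0) = 2.1275

Derivation:
dt = T/N = 0.500000
u = exp(sigma*sqrt(dt)) = 1.414084; d = 1/u = 0.707171
p = (exp((r-q)*dt) - d) / (u - d) = 0.453677
Discount per step: exp(-r*dt) = 0.972875
Stock lattice S(k, i) with i counting down-moves:
  k=0: S(0,0) = 11.3700
  k=1: S(1,0) = 16.0781; S(1,1) = 8.0405
  k=2: S(2,0) = 22.7358; S(2,1) = 11.3700; S(2,2) = 5.6860
  k=3: S(3,0) = 32.1504; S(3,1) = 16.0781; S(3,2) = 8.0405; S(3,3) = 4.0210
Terminal payoffs V(N, i) = max(K - S_T, 0):
  V(3,0) = 0.000000; V(3,1) = 0.000000; V(3,2) = 2.749462; V(3,3) = 6.768997
Backward induction: V(k, i) = exp(-r*dt) * [p * V(k+1, i) + (1-p) * V(k+1, i+1)]; then take max(V_cont, immediate exercise) for American.
  V(2,0) = exp(-r*dt) * [p*0.000000 + (1-p)*0.000000] = 0.000000; exercise = 0.000000; V(2,0) = max -> 0.000000
  V(2,1) = exp(-r*dt) * [p*0.000000 + (1-p)*2.749462] = 1.461349; exercise = 0.000000; V(2,1) = max -> 1.461349
  V(2,2) = exp(-r*dt) * [p*2.749462 + (1-p)*6.768997] = 4.811280; exercise = 5.103962; V(2,2) = max -> 5.103962
  V(1,0) = exp(-r*dt) * [p*0.000000 + (1-p)*1.461349] = 0.776713; exercise = 0.000000; V(1,0) = max -> 0.776713
  V(1,1) = exp(-r*dt) * [p*1.461349 + (1-p)*5.103962] = 3.357772; exercise = 2.749462; V(1,1) = max -> 3.357772
  V(0,0) = exp(-r*dt) * [p*0.776713 + (1-p)*3.357772] = 2.127487; exercise = 0.000000; V(0,0) = max -> 2.127487


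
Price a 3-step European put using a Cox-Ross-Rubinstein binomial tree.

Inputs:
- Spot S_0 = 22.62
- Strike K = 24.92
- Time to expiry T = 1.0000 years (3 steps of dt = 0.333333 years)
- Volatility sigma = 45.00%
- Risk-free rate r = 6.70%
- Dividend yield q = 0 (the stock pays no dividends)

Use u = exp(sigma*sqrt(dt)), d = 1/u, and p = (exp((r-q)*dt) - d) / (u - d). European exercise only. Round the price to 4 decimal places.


Answer: Price = V(0,0) = 4.6602

Derivation:
dt = T/N = 0.333333
u = exp(sigma*sqrt(dt)) = 1.296681; d = 1/u = 0.771200
p = (exp((r-q)*dt) - d) / (u - d) = 0.478390
Discount per step: exp(-r*dt) = 0.977914
Stock lattice S(k, i) with i counting down-moves:
  k=0: S(0,0) = 22.6200
  k=1: S(1,0) = 29.3309; S(1,1) = 17.4445
  k=2: S(2,0) = 38.0328; S(2,1) = 22.6200; S(2,2) = 13.4532
  k=3: S(3,0) = 49.3164; S(3,1) = 29.3309; S(3,2) = 17.4445; S(3,3) = 10.3751
Terminal payoffs V(N, i) = max(K - S_T, 0):
  V(3,0) = 0.000000; V(3,1) = 0.000000; V(3,2) = 7.475457; V(3,3) = 14.544870
Backward induction: V(k, i) = exp(-r*dt) * [p * V(k+1, i) + (1-p) * V(k+1, i+1)].
  V(2,0) = exp(-r*dt) * [p*0.000000 + (1-p)*0.000000] = 0.000000
  V(2,1) = exp(-r*dt) * [p*0.000000 + (1-p)*7.475457] = 3.813155
  V(2,2) = exp(-r*dt) * [p*7.475457 + (1-p)*14.544870] = 10.916392
  V(1,0) = exp(-r*dt) * [p*0.000000 + (1-p)*3.813155] = 1.945052
  V(1,1) = exp(-r*dt) * [p*3.813155 + (1-p)*10.916392] = 7.352228
  V(0,0) = exp(-r*dt) * [p*1.945052 + (1-p)*7.352228] = 4.660240


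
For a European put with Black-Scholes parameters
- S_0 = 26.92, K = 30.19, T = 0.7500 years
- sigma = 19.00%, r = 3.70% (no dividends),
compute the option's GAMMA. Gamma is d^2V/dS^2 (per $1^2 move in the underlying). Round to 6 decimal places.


d1 = -0.4457979045; d2 = -0.6103427312
phi(d1) = 0.3612061543; exp(-qT) = 1.0000000000; exp(-rT) = 0.9726314943
Gamma = exp(-qT) * phi(d1) / (S * sigma * sqrt(T)) = 1.0000000000 * 0.3612061543 / (26.9200 * 0.1900 * 0.8660254038) = 0.081545

Answer: Gamma = 0.081545


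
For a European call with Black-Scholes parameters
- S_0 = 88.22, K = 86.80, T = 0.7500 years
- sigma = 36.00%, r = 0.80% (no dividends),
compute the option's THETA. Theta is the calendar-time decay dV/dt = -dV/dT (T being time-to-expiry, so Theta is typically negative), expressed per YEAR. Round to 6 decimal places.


Answer: Theta = -7.450585

Derivation:
d1 = 0.2271779426; d2 = -0.0845912028
phi(d1) = 0.3887793025; exp(-qT) = 1.0000000000; exp(-rT) = 0.9940179641
Theta = -S*exp(-qT)*phi(d1)*sigma/(2*sqrt(T)) - r*K*exp(-rT)*N(d2) + q*S*exp(-qT)*N(d1)
N(d1) = 0.5898573107; N(d2) = 0.4662931966; sqrt(T) = 0.8660254038
Term 1 = -88.2200 * 1.0000000000 * 0.3887793025 * 0.3600 / (2 * 0.8660254038) = -7.1287283085
Term 2 = -0.0080 * 86.8000 * 0.9940179641 * 0.4662931966 = -0.3218570484
Term 3 = 0 (no dividend yield, q = 0)
Theta = -7.1287283085 + (-0.3218570484) + (0.0000000000) = -7.450585


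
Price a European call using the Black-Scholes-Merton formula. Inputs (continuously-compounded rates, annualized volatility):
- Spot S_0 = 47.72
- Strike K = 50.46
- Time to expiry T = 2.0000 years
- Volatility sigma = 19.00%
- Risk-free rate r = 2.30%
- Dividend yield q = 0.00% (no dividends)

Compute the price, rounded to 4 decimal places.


Answer: Price = 4.8929

Derivation:
d1 = (ln(S/K) + (r - q + 0.5*sigma^2) * T) / (sigma * sqrt(T)) = 0.09776553
d2 = d1 - sigma * sqrt(T) = -0.17093505
exp(-rT) = 0.95504196; exp(-qT) = 1.00000000
C = S_0 * exp(-qT) * N(d1) - K * exp(-rT) * N(d2)
N(d1) = 0.53894076; N(d2) = 0.43213742
C = 47.7200 * 1.00000000 * 0.53894076 - 50.4600 * 0.95504196 * 0.43213742 = 4.8929


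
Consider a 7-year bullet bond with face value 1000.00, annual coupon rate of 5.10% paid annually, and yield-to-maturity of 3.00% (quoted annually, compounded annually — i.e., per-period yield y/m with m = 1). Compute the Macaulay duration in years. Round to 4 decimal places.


Coupon per period c = face * coupon_rate / m = 51.000000
Periods per year m = 1; per-period yield y/m = 0.030000
Number of cashflows N = 7
Cashflows (t years, CF_t, discount factor 1/(1+y/m)^(m*t), PV):
  t = 1.0000: CF_t = 51.000000, DF = 0.970874, PV = 49.514563
  t = 2.0000: CF_t = 51.000000, DF = 0.942596, PV = 48.072391
  t = 3.0000: CF_t = 51.000000, DF = 0.915142, PV = 46.672225
  t = 4.0000: CF_t = 51.000000, DF = 0.888487, PV = 45.312839
  t = 5.0000: CF_t = 51.000000, DF = 0.862609, PV = 43.993048
  t = 6.0000: CF_t = 51.000000, DF = 0.837484, PV = 42.711697
  t = 7.0000: CF_t = 1051.000000, DF = 0.813092, PV = 854.559178
Price P = sum_t PV_t = 1130.835942
Macaulay numerator sum_t t * PV_t:
  t * PV_t at t = 1.0000: 49.514563
  t * PV_t at t = 2.0000: 96.144783
  t * PV_t at t = 3.0000: 140.016674
  t * PV_t at t = 4.0000: 181.251358
  t * PV_t at t = 5.0000: 219.965240
  t * PV_t at t = 6.0000: 256.270183
  t * PV_t at t = 7.0000: 5981.914249
Macaulay duration D = (sum_t t * PV_t) / P = 6925.077049 / 1130.835942 = 6.123857

Answer: Macaulay duration = 6.1239 years


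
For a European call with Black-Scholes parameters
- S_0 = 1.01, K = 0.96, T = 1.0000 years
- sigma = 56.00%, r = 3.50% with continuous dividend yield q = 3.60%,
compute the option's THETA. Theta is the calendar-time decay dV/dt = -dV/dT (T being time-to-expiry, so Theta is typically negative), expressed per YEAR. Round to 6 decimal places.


d1 = 0.3688791525; d2 = -0.1911208475
phi(d1) = 0.3727026181; exp(-qT) = 0.9646402935; exp(-rT) = 0.9656054163
Theta = -S*exp(-qT)*phi(d1)*sigma/(2*sqrt(T)) - r*K*exp(-rT)*N(d2) + q*S*exp(-qT)*N(d1)
N(d1) = 0.6438910984; N(d2) = 0.4242154574; sqrt(T) = 1.0000000000
Term 1 = -1.0100 * 0.9646402935 * 0.3727026181 * 0.5600 / (2 * 1.0000000000) = -0.1016733767
Term 2 = -0.0350 * 0.9600 * 0.9656054163 * 0.4242154574 = -0.0137633914
Term 3 = 0.0360 * 1.0100 * 0.9646402935 * 0.6438910984 = 0.0225840431
Theta = -0.1016733767 + (-0.0137633914) + (0.0225840431) = -0.092853

Answer: Theta = -0.092853


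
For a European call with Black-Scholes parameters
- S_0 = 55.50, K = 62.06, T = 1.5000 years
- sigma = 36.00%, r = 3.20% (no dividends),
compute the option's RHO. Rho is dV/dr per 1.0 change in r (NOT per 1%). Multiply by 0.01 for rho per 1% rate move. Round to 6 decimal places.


Answer: Rho = 31.725889

Derivation:
d1 = 0.0759372705; d2 = -0.3649708832
phi(d1) = 0.3977936929; exp(-qT) = 1.0000000000; exp(-rT) = 0.9531337871
N(d2) = 0.3575665705
Rho = K*T*exp(-rT)*N(d2) = 62.0600 * 1.5000 * 0.9531337871 * 0.3575665705 = 31.725889


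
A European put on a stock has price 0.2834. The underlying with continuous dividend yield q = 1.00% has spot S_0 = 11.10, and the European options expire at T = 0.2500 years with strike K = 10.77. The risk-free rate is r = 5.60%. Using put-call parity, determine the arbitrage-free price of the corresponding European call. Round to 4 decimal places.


Put-call parity: C - P = S_0 * exp(-qT) - K * exp(-rT).
S_0 * exp(-qT) = 11.1000 * 0.99750312 = 11.07228466
K * exp(-rT) = 10.7700 * 0.98609754 = 10.62027055
C = P + S*exp(-qT) - K*exp(-rT)
C = 0.2834 + 11.07228466 - 10.62027055 = 0.7354

Answer: Call price = 0.7354


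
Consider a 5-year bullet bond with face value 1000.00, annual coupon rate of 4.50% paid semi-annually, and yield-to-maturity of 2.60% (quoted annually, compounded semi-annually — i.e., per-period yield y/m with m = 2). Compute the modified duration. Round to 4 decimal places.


Answer: Modified duration = 4.4978

Derivation:
Coupon per period c = face * coupon_rate / m = 22.500000
Periods per year m = 2; per-period yield y/m = 0.013000
Number of cashflows N = 10
Cashflows (t years, CF_t, discount factor 1/(1+y/m)^(m*t), PV):
  t = 0.5000: CF_t = 22.500000, DF = 0.987167, PV = 22.211254
  t = 1.0000: CF_t = 22.500000, DF = 0.974498, PV = 21.926213
  t = 1.5000: CF_t = 22.500000, DF = 0.961992, PV = 21.644830
  t = 2.0000: CF_t = 22.500000, DF = 0.949647, PV = 21.367058
  t = 2.5000: CF_t = 22.500000, DF = 0.937460, PV = 21.092851
  t = 3.0000: CF_t = 22.500000, DF = 0.925429, PV = 20.822163
  t = 3.5000: CF_t = 22.500000, DF = 0.913553, PV = 20.554949
  t = 4.0000: CF_t = 22.500000, DF = 0.901829, PV = 20.291164
  t = 4.5000: CF_t = 22.500000, DF = 0.890256, PV = 20.030764
  t = 5.0000: CF_t = 1022.500000, DF = 0.878831, PV = 898.605067
Price P = sum_t PV_t = 1088.546313
First compute Macaulay numerator sum_t t * PV_t:
  t * PV_t at t = 0.5000: 11.105627
  t * PV_t at t = 1.0000: 21.926213
  t * PV_t at t = 1.5000: 32.467245
  t * PV_t at t = 2.0000: 42.734117
  t * PV_t at t = 2.5000: 52.732128
  t * PV_t at t = 3.0000: 62.466490
  t * PV_t at t = 3.5000: 71.942321
  t * PV_t at t = 4.0000: 81.164655
  t * PV_t at t = 4.5000: 90.138437
  t * PV_t at t = 5.0000: 4493.025334
Macaulay duration D = 4959.702567 / 1088.546313 = 4.556262
Modified duration = D / (1 + y/m) = 4.556262 / (1 + 0.013000) = 4.497791


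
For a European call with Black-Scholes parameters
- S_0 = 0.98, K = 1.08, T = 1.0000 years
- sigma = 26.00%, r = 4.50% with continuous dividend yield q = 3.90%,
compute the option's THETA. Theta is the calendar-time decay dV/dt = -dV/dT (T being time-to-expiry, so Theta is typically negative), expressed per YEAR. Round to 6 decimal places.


d1 = -0.2206298017; d2 = -0.4806298017
phi(d1) = 0.3893497310; exp(-qT) = 0.9617507091; exp(-rT) = 0.9559974818
Theta = -S*exp(-qT)*phi(d1)*sigma/(2*sqrt(T)) - r*K*exp(-rT)*N(d2) + q*S*exp(-qT)*N(d1)
N(d1) = 0.4126903472; N(d2) = 0.3153898154; sqrt(T) = 1.0000000000
Term 1 = -0.9800 * 0.9617507091 * 0.3893497310 * 0.2600 / (2 * 1.0000000000) = -0.0477058702
Term 2 = -0.0450 * 1.0800 * 0.9559974818 * 0.3153898154 = -0.0146534768
Term 3 = 0.0390 * 0.9800 * 0.9617507091 * 0.4126903472 = 0.0151697180
Theta = -0.0477058702 + (-0.0146534768) + (0.0151697180) = -0.047190

Answer: Theta = -0.047190


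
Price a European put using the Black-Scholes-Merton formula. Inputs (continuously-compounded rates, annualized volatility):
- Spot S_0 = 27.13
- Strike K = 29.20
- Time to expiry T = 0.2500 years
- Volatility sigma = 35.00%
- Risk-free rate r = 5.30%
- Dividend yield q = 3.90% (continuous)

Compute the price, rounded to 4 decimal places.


Answer: Price = 3.0686

Derivation:
d1 = (ln(S/K) + (r - q + 0.5*sigma^2) * T) / (sigma * sqrt(T)) = -0.31266333
d2 = d1 - sigma * sqrt(T) = -0.48766333
exp(-rT) = 0.98683739; exp(-qT) = 0.99029738
P = K * exp(-rT) * N(-d2) - S_0 * exp(-qT) * N(-d1)
N(-d1) = 0.62273177; N(-d2) = 0.68710583
P = 29.2000 * 0.98683739 * 0.68710583 - 27.1300 * 0.99029738 * 0.62273177 = 3.0686


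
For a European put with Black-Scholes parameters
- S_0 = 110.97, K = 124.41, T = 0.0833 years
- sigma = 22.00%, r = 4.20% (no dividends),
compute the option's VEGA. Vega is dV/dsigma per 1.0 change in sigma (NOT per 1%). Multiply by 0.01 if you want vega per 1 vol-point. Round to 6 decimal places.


Answer: Vega = 2.942937

Derivation:
d1 = -1.7136277167; d2 = -1.7771235433
phi(d1) = 0.0918867435; exp(-qT) = 1.0000000000; exp(-rT) = 0.9965075130
Vega = S * exp(-qT) * phi(d1) * sqrt(T) = 110.9700 * 1.0000000000 * 0.0918867435 * 0.2886173938 = 2.942937


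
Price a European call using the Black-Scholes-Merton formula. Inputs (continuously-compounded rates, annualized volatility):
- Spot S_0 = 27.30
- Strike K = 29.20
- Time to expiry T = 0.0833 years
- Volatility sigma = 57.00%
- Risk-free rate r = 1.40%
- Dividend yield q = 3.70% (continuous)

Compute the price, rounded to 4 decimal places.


d1 = (ln(S/K) + (r - q + 0.5*sigma^2) * T) / (sigma * sqrt(T)) = -0.33836955
d2 = d1 - sigma * sqrt(T) = -0.50288146
exp(-rT) = 0.99883448; exp(-qT) = 0.99692264
C = S_0 * exp(-qT) * N(d1) - K * exp(-rT) * N(d2)
N(d1) = 0.36754236; N(d2) = 0.30752381
C = 27.3000 * 0.99692264 * 0.36754236 - 29.2000 * 0.99883448 * 0.30752381 = 1.0338

Answer: Price = 1.0338


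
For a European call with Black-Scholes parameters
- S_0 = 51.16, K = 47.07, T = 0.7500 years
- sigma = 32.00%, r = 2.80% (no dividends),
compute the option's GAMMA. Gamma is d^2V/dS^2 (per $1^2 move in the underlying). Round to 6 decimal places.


d1 = 0.5150040947; d2 = 0.2378759655
phi(d1) = 0.3493946680; exp(-qT) = 1.0000000000; exp(-rT) = 0.9792189646
Gamma = exp(-qT) * phi(d1) / (S * sigma * sqrt(T)) = 1.0000000000 * 0.3493946680 / (51.1600 * 0.3200 * 0.8660254038) = 0.024644

Answer: Gamma = 0.024644


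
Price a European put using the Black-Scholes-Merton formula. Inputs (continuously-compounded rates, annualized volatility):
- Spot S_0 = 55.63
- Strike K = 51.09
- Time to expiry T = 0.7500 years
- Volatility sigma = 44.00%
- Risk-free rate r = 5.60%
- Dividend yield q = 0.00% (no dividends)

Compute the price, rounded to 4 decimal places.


Answer: Price = 5.0133

Derivation:
d1 = (ln(S/K) + (r - q + 0.5*sigma^2) * T) / (sigma * sqrt(T)) = 0.52416539
d2 = d1 - sigma * sqrt(T) = 0.14311422
exp(-rT) = 0.95886978; exp(-qT) = 1.00000000
P = K * exp(-rT) * N(-d2) - S_0 * exp(-qT) * N(-d1)
N(-d1) = 0.30008175; N(-d2) = 0.44309999
P = 51.0900 * 0.95886978 * 0.44309999 - 55.6300 * 1.00000000 * 0.30008175 = 5.0133


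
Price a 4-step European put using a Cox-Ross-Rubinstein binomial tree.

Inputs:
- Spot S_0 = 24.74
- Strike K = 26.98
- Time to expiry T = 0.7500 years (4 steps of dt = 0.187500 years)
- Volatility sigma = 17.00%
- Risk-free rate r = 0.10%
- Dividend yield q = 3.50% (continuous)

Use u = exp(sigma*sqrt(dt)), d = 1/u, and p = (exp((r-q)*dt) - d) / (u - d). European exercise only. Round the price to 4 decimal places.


Answer: Price = V(0,0) = 3.4096

Derivation:
dt = T/N = 0.187500
u = exp(sigma*sqrt(dt)) = 1.076389; d = 1/u = 0.929032
p = (exp((r-q)*dt) - d) / (u - d) = 0.438481
Discount per step: exp(-r*dt) = 0.999813
Stock lattice S(k, i) with i counting down-moves:
  k=0: S(0,0) = 24.7400
  k=1: S(1,0) = 26.6299; S(1,1) = 22.9843
  k=2: S(2,0) = 28.6641; S(2,1) = 24.7400; S(2,2) = 21.3531
  k=3: S(3,0) = 30.8537; S(3,1) = 26.6299; S(3,2) = 22.9843; S(3,3) = 19.8377
  k=4: S(4,0) = 33.2106; S(4,1) = 28.6641; S(4,2) = 24.7400; S(4,3) = 21.3531; S(4,4) = 18.4299
Terminal payoffs V(N, i) = max(K - S_T, 0):
  V(4,0) = 0.000000; V(4,1) = 0.000000; V(4,2) = 2.240000; V(4,3) = 5.626897; V(4,4) = 8.550130
Backward induction: V(k, i) = exp(-r*dt) * [p * V(k+1, i) + (1-p) * V(k+1, i+1)].
  V(3,0) = exp(-r*dt) * [p*0.000000 + (1-p)*0.000000] = 0.000000
  V(3,1) = exp(-r*dt) * [p*0.000000 + (1-p)*2.240000] = 1.257567
  V(3,2) = exp(-r*dt) * [p*2.240000 + (1-p)*5.626897] = 4.141032
  V(3,3) = exp(-r*dt) * [p*5.626897 + (1-p)*8.550130] = 7.266986
  V(2,0) = exp(-r*dt) * [p*0.000000 + (1-p)*1.257567] = 0.706016
  V(2,1) = exp(-r*dt) * [p*1.257567 + (1-p)*4.141032] = 2.876149
  V(2,2) = exp(-r*dt) * [p*4.141032 + (1-p)*7.266986] = 5.895210
  V(1,0) = exp(-r*dt) * [p*0.706016 + (1-p)*2.876149] = 1.924227
  V(1,1) = exp(-r*dt) * [p*2.876149 + (1-p)*5.895210] = 4.570553
  V(0,0) = exp(-r*dt) * [p*1.924227 + (1-p)*4.570553] = 3.409551


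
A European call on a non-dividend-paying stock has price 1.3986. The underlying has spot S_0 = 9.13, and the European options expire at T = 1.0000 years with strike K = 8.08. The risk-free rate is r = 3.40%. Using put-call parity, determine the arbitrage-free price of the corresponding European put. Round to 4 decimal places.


Answer: Put price = 0.0785

Derivation:
Put-call parity: C - P = S_0 * exp(-qT) - K * exp(-rT).
S_0 * exp(-qT) = 9.1300 * 1.00000000 = 9.13000000
K * exp(-rT) = 8.0800 * 0.96657150 = 7.80989776
P = C - S*exp(-qT) + K*exp(-rT)
P = 1.3986 - 9.13000000 + 7.80989776 = 0.0785


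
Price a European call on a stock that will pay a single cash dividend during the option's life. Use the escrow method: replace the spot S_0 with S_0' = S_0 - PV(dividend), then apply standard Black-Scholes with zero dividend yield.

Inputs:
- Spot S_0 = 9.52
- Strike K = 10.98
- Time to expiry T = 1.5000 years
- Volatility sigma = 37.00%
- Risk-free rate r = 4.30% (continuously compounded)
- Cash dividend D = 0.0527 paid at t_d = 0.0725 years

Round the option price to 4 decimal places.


PV(D) = D * exp(-r * t_d) = 0.0527 * 0.99688735 = 0.05253596
S_0' = S_0 - PV(D) = 9.5200 - 0.05253596 = 9.46746404
d1 = (ln(S_0'/K) + (r + sigma^2/2)*T) / (sigma*sqrt(T)) = 0.04184136
d2 = d1 - sigma*sqrt(T) = -0.41131424
exp(-rT) = 0.93753611
N(d1) = 0.51668742; N(d2) = 0.34042106
C = S_0' * N(d1) - K * exp(-rT) * N(d2) = 9.46746404 * 0.51668742 - 10.9800 * 0.93753611 * 0.34042106 = 1.3874

Answer: Price = 1.3874


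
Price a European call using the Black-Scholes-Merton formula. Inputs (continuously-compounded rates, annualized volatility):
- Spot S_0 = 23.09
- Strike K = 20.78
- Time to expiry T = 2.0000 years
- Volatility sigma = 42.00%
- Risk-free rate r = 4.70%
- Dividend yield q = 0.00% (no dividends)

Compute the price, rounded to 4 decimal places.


d1 = (ln(S/K) + (r - q + 0.5*sigma^2) * T) / (sigma * sqrt(T)) = 0.63270675
d2 = d1 - sigma * sqrt(T) = 0.03873706
exp(-rT) = 0.91028276; exp(-qT) = 1.00000000
C = S_0 * exp(-qT) * N(d1) - K * exp(-rT) * N(d2)
N(d1) = 0.73653742; N(d2) = 0.51544999
C = 23.0900 * 1.00000000 * 0.73653742 - 20.7800 * 0.91028276 * 0.51544999 = 7.2566

Answer: Price = 7.2566


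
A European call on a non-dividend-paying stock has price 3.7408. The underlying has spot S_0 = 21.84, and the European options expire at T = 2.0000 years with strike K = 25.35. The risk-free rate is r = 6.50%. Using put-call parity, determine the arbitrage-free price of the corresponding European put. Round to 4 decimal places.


Put-call parity: C - P = S_0 * exp(-qT) - K * exp(-rT).
S_0 * exp(-qT) = 21.8400 * 1.00000000 = 21.84000000
K * exp(-rT) = 25.3500 * 0.87809543 = 22.25971917
P = C - S*exp(-qT) + K*exp(-rT)
P = 3.7408 - 21.84000000 + 22.25971917 = 4.1605

Answer: Put price = 4.1605


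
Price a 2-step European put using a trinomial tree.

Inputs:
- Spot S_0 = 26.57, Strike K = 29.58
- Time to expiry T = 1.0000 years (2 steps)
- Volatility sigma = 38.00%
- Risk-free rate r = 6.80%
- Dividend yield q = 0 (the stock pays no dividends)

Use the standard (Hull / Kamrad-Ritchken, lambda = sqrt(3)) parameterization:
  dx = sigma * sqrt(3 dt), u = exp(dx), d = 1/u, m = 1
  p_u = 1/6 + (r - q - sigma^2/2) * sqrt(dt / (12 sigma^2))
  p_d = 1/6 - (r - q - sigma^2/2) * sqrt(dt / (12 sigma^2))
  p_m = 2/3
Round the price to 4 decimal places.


dt = T/N = 0.500000; dx = sigma*sqrt(3*dt) = 0.465403
u = exp(dx) = 1.592656; d = 1/u = 0.627882
p_u = 0.164411, p_m = 0.666667, p_d = 0.168923
Discount per step: exp(-r*dt) = 0.966572
Stock lattice S(k, j) with j the centered position index:
  k=0: S(0,+0) = 26.5700
  k=1: S(1,-1) = 16.6828; S(1,+0) = 26.5700; S(1,+1) = 42.3169
  k=2: S(2,-2) = 10.4748; S(2,-1) = 16.6828; S(2,+0) = 26.5700; S(2,+1) = 42.3169; S(2,+2) = 67.3962
Terminal payoffs V(N, j) = max(K - S_T, 0):
  V(2,-2) = 19.105155; V(2,-1) = 12.897176; V(2,+0) = 3.010000; V(2,+1) = 0.000000; V(2,+2) = 0.000000
Backward induction: V(k, j) = exp(-r*dt) * [p_u * V(k+1, j+1) + p_m * V(k+1, j) + p_d * V(k+1, j-1)]
  V(1,-1) = exp(-r*dt) * [p_u*3.010000 + p_m*12.897176 + p_d*19.105155] = 11.908440
  V(1,+0) = exp(-r*dt) * [p_u*0.000000 + p_m*3.010000 + p_d*12.897176] = 4.045385
  V(1,+1) = exp(-r*dt) * [p_u*0.000000 + p_m*0.000000 + p_d*3.010000] = 0.491461
  V(0,+0) = exp(-r*dt) * [p_u*0.491461 + p_m*4.045385 + p_d*11.908440] = 4.629231

Answer: Price = V(0,0) = 4.6292


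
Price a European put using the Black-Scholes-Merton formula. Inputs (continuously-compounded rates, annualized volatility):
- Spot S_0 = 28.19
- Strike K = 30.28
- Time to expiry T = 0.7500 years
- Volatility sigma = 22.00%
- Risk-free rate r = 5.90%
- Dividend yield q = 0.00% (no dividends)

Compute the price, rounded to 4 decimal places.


d1 = (ln(S/K) + (r - q + 0.5*sigma^2) * T) / (sigma * sqrt(T)) = -0.04786823
d2 = d1 - sigma * sqrt(T) = -0.23839382
exp(-rT) = 0.95671475; exp(-qT) = 1.00000000
P = K * exp(-rT) * N(-d2) - S_0 * exp(-qT) * N(-d1)
N(-d1) = 0.51908937; N(-d2) = 0.59421217
P = 30.2800 * 0.95671475 * 0.59421217 - 28.1900 * 1.00000000 * 0.51908937 = 2.5808

Answer: Price = 2.5808


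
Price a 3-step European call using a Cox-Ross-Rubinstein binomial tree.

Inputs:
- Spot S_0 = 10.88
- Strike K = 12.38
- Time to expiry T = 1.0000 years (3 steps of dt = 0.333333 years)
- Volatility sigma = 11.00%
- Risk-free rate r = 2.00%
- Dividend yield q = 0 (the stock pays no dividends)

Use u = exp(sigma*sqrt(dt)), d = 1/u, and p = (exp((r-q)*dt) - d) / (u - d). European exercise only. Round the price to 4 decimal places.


Answer: Price = V(0,0) = 0.1188

Derivation:
dt = T/N = 0.333333
u = exp(sigma*sqrt(dt)) = 1.065569; d = 1/u = 0.938466
p = (exp((r-q)*dt) - d) / (u - d) = 0.536755
Discount per step: exp(-r*dt) = 0.993356
Stock lattice S(k, i) with i counting down-moves:
  k=0: S(0,0) = 10.8800
  k=1: S(1,0) = 11.5934; S(1,1) = 10.2105
  k=2: S(2,0) = 12.3535; S(2,1) = 10.8800; S(2,2) = 9.5822
  k=3: S(3,0) = 13.1636; S(3,1) = 11.5934; S(3,2) = 10.2105; S(3,3) = 8.9926
Terminal payoffs V(N, i) = max(S_T - K, 0):
  V(3,0) = 0.783552; V(3,1) = 0.000000; V(3,2) = 0.000000; V(3,3) = 0.000000
Backward induction: V(k, i) = exp(-r*dt) * [p * V(k+1, i) + (1-p) * V(k+1, i+1)].
  V(2,0) = exp(-r*dt) * [p*0.783552 + (1-p)*0.000000] = 0.417781
  V(2,1) = exp(-r*dt) * [p*0.000000 + (1-p)*0.000000] = 0.000000
  V(2,2) = exp(-r*dt) * [p*0.000000 + (1-p)*0.000000] = 0.000000
  V(1,0) = exp(-r*dt) * [p*0.417781 + (1-p)*0.000000] = 0.222756
  V(1,1) = exp(-r*dt) * [p*0.000000 + (1-p)*0.000000] = 0.000000
  V(0,0) = exp(-r*dt) * [p*0.222756 + (1-p)*0.000000] = 0.118771
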